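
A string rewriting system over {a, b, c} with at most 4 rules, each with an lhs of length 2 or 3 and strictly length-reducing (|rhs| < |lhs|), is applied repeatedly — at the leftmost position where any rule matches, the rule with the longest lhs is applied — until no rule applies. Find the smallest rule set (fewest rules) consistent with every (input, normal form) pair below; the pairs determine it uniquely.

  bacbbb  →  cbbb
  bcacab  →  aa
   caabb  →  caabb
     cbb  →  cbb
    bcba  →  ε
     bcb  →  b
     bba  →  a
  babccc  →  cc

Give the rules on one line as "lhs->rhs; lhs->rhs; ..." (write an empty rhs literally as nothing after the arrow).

  | bacbbb => cbbb
  | bcacab => acab => aa
  | caabb
  | cbb

ba->; bba->a; bc->; cab->a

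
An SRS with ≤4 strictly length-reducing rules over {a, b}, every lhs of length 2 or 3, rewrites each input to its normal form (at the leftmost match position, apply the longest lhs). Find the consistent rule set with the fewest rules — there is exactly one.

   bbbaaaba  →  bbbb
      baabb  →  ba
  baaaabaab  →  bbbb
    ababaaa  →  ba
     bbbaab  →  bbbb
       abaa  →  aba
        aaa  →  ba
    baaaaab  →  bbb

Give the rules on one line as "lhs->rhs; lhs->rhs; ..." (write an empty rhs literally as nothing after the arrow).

aa->a; aaa->ba; abb->aa; bba->bb

  | bbbaaaba => bbbaaba => bbbaba => bbbba => bbbb
  | baabb => babb => baa => ba
  | baaaabaab => bbaabaab => bbabaab => bbbaab => bbbab => bbbb
  | ababaaa => ababba => abaaa => abba => aaa => ba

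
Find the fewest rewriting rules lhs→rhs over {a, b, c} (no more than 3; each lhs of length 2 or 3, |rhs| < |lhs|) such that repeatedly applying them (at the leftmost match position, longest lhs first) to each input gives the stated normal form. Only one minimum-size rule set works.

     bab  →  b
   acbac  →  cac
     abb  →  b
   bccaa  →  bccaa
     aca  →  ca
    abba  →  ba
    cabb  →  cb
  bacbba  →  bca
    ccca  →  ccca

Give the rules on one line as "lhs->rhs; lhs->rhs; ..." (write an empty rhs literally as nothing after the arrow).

ab->; aca->ca; acb->ac

  | bab => b
  | acbac => acac => cac
  | abb => b
  | bccaa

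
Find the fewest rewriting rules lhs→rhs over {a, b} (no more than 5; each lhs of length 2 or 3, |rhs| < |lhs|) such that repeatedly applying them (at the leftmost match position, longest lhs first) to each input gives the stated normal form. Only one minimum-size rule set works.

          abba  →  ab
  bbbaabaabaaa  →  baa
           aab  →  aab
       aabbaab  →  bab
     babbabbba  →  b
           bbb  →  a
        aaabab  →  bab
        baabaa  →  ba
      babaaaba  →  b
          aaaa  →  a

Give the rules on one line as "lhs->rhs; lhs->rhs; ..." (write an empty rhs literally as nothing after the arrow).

  | abba => ab
  | bbbaabaabaaa => aaabaabaaa => baabaaa => babaaa => bbaaa => baa
  | aab
  | aabbaab => aabab => abab => bab

aaa->; aba->ba; bba->b; bbb->a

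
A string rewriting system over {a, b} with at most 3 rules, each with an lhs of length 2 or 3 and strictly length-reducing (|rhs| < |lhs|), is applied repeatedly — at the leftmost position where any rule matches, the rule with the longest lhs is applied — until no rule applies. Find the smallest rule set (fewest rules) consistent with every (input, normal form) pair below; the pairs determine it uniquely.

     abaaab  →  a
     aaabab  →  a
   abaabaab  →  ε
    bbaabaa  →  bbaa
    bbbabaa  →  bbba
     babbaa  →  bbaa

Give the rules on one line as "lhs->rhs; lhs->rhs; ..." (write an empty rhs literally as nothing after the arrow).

  | abaaab => aab => a
  | aaabab => aab => a
  | abaabaab => abaab => ab => ε
  | bbaabaa => bbaa

ab->; aba->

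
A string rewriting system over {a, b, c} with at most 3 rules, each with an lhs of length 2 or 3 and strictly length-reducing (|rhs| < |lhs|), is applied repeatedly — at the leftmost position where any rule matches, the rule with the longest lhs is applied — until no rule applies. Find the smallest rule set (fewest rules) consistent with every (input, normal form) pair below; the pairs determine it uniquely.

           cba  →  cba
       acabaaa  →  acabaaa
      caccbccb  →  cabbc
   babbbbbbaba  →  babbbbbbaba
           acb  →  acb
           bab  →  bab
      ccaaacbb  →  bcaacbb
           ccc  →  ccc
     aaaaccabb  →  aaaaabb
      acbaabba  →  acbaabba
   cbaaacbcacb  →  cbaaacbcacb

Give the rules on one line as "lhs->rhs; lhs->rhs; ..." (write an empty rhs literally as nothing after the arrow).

  | cba
  | acabaaa
  | caccbccb => cabccb => cabbc
  | babbbbbbaba

acc->a; cca->bc; ccb->bc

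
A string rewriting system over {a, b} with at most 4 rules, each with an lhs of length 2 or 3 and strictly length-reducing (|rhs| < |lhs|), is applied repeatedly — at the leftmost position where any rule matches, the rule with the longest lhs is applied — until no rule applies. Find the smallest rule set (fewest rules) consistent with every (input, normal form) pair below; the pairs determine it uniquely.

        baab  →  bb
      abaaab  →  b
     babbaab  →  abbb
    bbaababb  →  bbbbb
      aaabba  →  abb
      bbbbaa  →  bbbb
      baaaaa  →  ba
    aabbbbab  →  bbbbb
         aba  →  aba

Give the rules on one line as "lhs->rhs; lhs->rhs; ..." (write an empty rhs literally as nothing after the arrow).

aa->; bab->ab; bba->bb

  | baab => bb
  | abaaab => abab => aab => b
  | babbaab => abbaab => abbab => abbb
  | bbaababb => bbababb => bbbabb => bbbbb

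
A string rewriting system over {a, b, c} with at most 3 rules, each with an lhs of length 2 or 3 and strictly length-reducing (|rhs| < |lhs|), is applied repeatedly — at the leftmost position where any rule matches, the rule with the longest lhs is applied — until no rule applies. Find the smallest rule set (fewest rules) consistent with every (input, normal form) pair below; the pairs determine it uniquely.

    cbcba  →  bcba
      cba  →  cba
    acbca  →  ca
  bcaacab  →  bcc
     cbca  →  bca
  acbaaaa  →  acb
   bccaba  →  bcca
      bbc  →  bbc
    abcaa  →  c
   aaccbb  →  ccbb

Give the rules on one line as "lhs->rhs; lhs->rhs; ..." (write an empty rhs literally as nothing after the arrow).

  | cbcba => bcba
  | cba
  | acbca => abca => ca
  | bcaacab => bccab => bcc

aa->; ab->; cbc->bc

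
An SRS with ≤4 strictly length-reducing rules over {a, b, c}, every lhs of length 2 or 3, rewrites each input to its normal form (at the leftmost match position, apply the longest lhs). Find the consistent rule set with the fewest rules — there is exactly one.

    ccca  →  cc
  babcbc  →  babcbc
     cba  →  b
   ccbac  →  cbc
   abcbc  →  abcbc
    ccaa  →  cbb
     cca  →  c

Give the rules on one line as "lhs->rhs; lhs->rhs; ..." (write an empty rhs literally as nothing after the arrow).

ca->; caa->bb; cba->b

  | ccca => cc
  | babcbc
  | cba => b
  | ccbac => cbc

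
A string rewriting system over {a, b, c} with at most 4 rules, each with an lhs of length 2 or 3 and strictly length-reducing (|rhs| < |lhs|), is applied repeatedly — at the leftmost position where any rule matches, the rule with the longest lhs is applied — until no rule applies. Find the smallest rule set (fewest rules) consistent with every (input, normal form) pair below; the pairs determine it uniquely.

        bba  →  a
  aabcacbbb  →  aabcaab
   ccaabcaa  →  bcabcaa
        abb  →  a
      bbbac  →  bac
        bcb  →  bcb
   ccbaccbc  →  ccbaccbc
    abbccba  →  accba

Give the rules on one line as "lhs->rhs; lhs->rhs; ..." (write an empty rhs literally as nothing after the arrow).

bb->; cbb->a; cca->bc

  | bba => a
  | aabcacbbb => aabcaab
  | ccaabcaa => bcabcaa
  | abb => a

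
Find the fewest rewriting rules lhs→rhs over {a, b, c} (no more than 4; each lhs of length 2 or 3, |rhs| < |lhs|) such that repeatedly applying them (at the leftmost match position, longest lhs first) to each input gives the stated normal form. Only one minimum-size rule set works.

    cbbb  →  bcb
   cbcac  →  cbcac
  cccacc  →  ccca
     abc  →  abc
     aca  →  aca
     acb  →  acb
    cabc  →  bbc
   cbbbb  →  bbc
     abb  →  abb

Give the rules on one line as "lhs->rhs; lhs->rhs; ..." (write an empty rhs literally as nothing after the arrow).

  | cbbb => bcb
  | cbcac
  | cccacc => ccca
  | abc

acc->a; cab->bb; cbb->bc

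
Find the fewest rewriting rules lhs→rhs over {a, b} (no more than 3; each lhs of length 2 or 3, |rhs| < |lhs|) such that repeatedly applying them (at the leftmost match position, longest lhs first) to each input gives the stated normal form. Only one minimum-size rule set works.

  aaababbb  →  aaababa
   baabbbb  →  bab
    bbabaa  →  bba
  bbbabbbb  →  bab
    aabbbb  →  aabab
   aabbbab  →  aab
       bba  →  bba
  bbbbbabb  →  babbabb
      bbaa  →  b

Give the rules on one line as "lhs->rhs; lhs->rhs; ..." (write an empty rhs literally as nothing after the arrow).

baa->; bbb->ba

  | aaababbb => aaababa
  | baabbbb => bbbb => bab
  | bbabaa => bba
  | bbbabbbb => baabbbb => bbbb => bab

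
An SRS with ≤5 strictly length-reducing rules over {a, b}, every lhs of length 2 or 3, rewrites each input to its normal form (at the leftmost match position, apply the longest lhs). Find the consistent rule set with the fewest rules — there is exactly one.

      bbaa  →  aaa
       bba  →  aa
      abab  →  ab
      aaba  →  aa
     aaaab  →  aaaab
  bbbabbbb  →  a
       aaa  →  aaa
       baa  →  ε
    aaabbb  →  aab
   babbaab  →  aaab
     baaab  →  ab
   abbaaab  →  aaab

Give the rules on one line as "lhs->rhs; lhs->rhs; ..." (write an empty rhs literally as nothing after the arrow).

  | bbaa => aaa
  | bba => aa
  | abab => ab
  | aaba => aa

abb->; ba->; baa->; bb->a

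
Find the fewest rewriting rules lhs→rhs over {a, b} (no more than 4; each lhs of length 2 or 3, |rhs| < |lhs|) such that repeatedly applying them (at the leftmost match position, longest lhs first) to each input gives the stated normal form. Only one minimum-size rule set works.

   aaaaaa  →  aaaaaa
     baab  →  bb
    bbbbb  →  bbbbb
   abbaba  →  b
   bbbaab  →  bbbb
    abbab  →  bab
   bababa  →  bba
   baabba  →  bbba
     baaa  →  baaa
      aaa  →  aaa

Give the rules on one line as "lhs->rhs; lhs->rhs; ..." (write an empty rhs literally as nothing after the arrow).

  | aaaaaa
  | baab => bb
  | bbbbb
  | abbaba => baba => b

aab->b; aba->; abb->b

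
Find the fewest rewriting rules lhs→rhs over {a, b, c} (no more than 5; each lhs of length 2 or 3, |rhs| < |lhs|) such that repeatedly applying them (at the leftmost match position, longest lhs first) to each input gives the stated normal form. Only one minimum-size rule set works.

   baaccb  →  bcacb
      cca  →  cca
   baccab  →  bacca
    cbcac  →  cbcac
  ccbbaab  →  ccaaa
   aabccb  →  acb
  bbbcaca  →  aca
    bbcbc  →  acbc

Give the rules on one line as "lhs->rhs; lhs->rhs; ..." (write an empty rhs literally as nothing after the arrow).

  | baaccb => bcacb
  | cca
  | baccab => bacca
  | cbcac

aac->ca; ab->a; abc->; bb->a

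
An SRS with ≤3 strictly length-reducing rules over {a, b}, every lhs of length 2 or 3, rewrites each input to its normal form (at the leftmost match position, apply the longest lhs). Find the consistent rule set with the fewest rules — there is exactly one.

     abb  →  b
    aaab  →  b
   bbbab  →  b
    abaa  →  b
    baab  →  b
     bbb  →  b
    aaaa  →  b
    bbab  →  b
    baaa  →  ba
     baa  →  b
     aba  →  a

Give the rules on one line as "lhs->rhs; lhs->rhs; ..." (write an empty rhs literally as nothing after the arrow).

  | abb => b
  | aaab => bab => b
  | bbbab => bbab => bab => b
  | abaa => aa => b

aa->b; ab->; bb->b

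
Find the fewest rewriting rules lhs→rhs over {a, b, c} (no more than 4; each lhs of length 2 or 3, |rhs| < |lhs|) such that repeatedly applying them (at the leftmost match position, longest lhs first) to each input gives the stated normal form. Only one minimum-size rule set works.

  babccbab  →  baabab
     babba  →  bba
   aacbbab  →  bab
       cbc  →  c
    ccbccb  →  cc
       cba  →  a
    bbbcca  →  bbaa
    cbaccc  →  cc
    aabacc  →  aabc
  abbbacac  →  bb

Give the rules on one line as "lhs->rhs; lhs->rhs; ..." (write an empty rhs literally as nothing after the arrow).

  | babccbab => baabab
  | babba => bba
  | aacbbab => abbab => bab
  | cbc => c

abb->b; ac->; bcc->a; cb->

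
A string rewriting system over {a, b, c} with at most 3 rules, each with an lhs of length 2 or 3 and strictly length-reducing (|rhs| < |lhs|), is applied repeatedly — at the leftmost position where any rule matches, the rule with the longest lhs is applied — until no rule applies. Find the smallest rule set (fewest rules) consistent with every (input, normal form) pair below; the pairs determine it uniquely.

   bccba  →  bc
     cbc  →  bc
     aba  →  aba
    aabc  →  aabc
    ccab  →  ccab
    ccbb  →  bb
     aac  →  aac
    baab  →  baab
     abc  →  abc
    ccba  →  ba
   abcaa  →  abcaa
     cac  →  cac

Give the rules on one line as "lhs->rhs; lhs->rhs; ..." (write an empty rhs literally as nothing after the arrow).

  | bccba => bcba => bba => bc
  | cbc => bc
  | aba
  | aabc

bba->bc; cb->b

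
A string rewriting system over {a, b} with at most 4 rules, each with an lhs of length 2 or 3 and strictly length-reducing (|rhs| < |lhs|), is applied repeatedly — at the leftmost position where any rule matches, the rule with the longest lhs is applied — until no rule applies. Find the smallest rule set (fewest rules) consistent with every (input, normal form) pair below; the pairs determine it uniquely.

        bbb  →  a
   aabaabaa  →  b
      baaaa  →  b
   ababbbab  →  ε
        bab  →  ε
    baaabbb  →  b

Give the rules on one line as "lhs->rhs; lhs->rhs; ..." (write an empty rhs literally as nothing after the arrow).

aa->b; bab->; bb->; bbb->a

  | bbb => a
  | aabaabaa => bbaabaa => aabaa => bbaa => aa => b
  | baaaa => bbaa => aa => b
  | ababbbab => abbab => aab => bb => ε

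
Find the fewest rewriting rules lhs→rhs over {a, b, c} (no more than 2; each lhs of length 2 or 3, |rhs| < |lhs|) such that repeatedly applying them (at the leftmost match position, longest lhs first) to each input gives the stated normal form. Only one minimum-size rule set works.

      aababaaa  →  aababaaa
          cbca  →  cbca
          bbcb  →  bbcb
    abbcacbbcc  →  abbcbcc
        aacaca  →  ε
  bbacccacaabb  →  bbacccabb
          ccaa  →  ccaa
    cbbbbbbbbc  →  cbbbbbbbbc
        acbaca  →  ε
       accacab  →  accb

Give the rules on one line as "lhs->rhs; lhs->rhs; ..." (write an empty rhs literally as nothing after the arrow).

  | aababaaa
  | cbca
  | bbcb
  | abbcacbbcc => abbcbcc

aca->; acb->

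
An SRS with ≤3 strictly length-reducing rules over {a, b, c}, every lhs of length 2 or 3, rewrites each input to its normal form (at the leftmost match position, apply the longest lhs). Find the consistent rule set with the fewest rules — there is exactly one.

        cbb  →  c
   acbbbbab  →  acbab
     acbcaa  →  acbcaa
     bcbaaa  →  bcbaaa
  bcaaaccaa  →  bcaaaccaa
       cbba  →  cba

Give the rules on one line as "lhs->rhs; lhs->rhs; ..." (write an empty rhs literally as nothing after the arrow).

bb->; bba->ba

  | cbb => c
  | acbbbbab => acbbab => acbab
  | acbcaa
  | bcbaaa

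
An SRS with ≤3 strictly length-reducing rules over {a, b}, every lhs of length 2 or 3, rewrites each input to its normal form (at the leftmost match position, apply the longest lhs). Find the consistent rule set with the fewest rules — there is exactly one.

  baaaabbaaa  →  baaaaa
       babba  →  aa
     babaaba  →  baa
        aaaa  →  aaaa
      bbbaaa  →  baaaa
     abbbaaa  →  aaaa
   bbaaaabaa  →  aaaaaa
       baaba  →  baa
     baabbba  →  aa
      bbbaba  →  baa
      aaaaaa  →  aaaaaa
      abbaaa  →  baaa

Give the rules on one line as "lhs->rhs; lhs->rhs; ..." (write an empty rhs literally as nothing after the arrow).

ab->; bba->aa

  | baaaabbaaa => baaabaaa => baaaaa
  | babba => bba => aa
  | babaaba => baaba => baa
  | aaaa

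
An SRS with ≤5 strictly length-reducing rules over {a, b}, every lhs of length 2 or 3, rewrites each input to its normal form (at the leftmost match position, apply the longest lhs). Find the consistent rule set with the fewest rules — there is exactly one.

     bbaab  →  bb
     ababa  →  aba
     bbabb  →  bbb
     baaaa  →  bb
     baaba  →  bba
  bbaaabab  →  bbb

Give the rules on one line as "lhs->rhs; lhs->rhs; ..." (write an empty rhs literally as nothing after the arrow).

aa->; aaa->ba; aab->aa; bab->b

  | bbaab => bbaa => bb
  | ababa => aba
  | bbabb => bbb
  | baaaa => bbaa => bb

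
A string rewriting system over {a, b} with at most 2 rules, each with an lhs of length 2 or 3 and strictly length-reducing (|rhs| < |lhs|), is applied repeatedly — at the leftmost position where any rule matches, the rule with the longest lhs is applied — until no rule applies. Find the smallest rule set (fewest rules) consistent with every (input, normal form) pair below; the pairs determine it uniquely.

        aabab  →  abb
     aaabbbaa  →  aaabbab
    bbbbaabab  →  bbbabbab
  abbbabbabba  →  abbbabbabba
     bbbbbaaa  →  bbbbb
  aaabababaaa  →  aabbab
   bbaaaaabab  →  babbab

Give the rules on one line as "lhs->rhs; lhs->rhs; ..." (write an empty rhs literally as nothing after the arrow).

aba->b; baa->ab

  | aabab => abb
  | aaabbbaa => aaabbab
  | bbbbaabab => bbbabbab
  | abbbabbabba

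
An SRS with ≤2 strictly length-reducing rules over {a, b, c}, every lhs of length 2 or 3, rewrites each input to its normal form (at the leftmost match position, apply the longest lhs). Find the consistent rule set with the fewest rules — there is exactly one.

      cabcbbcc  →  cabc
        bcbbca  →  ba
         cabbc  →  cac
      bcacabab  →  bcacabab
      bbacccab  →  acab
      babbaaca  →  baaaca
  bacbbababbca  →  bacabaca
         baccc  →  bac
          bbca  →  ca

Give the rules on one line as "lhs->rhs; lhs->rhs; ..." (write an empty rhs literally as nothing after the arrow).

bb->; cc->

  | cabcbbcc => cabccc => cabc
  | bcbbca => bcca => ba
  | cabbc => cac
  | bcacabab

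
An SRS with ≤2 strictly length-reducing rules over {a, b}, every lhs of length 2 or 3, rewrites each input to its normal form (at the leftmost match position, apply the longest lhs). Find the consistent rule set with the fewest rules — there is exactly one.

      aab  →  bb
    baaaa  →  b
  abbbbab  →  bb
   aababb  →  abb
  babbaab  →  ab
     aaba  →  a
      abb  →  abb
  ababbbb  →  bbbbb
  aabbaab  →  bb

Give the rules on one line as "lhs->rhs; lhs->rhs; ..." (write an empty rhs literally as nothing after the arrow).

  | aab => bb
  | baaaa => aaaa => baa => aa => b
  | abbbbab => abbbab => abbab => abab => aab => bb
  | aababb => bbabb => babb => abb

aa->b; ba->a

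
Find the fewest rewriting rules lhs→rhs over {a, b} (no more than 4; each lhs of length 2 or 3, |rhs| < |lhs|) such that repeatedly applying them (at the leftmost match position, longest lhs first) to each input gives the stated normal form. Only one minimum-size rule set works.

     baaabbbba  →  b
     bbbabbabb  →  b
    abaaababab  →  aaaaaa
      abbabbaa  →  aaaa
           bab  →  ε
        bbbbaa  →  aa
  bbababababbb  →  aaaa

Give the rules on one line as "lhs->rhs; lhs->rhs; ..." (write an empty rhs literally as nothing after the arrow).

  | baaabbbba => baabbbba => babbbba => bbbbba => bbba => ba => b
  | bbbabbabb => babbabb => bbbabb => babb => bbb => b
  | abaaababab => aaaababab => aaaaabab => aaaaaab => aaaaaa
  | abbabbaa => ababbaa => aabbaa => aabaa => aaaa

ab->a; ba->b; bb->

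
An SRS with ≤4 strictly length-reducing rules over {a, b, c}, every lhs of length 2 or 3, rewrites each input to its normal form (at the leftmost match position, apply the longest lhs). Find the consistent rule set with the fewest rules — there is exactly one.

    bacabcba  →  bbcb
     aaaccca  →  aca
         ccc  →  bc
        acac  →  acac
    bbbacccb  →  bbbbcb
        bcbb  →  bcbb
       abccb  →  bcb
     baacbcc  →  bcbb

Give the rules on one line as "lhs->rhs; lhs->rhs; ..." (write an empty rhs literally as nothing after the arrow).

ab->c; ba->b; cc->b

  | bacabcba => bcabcba => bcccba => bbcba => bbcb
  | aaaccca => aaabca => aacca => aaba => aca
  | ccc => bc
  | acac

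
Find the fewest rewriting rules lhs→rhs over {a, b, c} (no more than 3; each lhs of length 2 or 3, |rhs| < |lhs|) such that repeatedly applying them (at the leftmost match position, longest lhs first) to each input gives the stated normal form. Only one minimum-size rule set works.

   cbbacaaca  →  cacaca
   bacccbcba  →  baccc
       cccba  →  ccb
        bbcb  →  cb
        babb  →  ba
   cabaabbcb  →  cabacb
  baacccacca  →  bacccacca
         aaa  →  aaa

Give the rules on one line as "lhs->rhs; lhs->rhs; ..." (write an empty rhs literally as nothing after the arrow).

aac->ac; bb->; cba->b

  | cbbacaaca => cacaaca => cacaca
  | bacccbcba => bacccbb => baccc
  | cccba => ccb
  | bbcb => cb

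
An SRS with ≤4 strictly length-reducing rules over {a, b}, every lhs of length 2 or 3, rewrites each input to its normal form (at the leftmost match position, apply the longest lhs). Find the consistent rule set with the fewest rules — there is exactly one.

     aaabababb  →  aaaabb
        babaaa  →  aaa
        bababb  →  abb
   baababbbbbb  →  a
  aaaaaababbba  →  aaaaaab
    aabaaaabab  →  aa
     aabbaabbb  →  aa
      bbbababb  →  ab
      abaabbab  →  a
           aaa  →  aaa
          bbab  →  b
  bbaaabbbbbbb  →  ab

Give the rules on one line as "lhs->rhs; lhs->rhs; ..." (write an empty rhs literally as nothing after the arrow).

  | aaabababb => aaaabb
  | babaaa => aaa
  | bababb => abb
  | baababbbbbb => bbbabbbbbb => abbbbbb => abbb => a

ba->; baa->bb; bab->; bbb->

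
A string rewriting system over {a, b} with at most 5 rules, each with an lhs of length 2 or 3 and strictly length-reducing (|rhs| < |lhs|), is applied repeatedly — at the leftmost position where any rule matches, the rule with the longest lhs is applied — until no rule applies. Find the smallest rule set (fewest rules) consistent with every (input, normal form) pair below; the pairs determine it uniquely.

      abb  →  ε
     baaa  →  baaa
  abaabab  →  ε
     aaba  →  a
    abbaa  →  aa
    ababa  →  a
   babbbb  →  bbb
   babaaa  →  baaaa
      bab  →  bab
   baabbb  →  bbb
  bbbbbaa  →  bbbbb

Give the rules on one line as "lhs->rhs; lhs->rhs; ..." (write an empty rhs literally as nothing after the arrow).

  | abb => ε
  | baaa
  | abaabab => aaabab => aab => ε
  | aaba => a

aab->; aba->aa; abb->; bba->bb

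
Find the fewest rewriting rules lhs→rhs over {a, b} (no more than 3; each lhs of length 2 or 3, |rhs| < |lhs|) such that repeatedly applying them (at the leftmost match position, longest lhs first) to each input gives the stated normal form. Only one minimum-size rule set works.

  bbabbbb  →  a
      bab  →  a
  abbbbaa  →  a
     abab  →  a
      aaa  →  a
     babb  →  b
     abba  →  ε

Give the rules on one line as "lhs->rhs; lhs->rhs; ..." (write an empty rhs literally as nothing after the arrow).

aa->; ab->b; bb->a

  | bbabbbb => aabbbb => bbbb => abb => bb => a
  | bab => bb => a
  | abbbbaa => bbbbaa => abbaa => bbaa => aaa => a
  | abab => bab => bb => a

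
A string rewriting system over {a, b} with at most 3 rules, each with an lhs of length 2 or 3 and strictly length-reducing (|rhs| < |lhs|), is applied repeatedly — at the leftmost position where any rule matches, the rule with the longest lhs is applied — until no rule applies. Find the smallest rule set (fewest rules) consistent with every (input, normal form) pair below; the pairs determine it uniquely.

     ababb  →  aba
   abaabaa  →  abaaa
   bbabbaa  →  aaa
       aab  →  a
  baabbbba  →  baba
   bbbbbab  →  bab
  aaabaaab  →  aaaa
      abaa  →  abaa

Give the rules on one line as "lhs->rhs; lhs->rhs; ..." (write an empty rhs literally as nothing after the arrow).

aab->a; bb->

  | ababb => aba
  | abaabaa => abaaa
  | bbabbaa => abbaa => aaa
  | aab => a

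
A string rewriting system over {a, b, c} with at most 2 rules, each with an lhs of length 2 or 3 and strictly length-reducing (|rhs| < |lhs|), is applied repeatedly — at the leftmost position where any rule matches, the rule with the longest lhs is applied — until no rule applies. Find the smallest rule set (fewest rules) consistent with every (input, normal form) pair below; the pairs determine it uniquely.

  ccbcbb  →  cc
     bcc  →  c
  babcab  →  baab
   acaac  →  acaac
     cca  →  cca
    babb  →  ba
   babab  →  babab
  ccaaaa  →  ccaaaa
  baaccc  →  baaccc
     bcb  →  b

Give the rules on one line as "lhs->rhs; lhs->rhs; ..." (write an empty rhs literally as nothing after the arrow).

  | ccbcbb => ccbb => cc
  | bcc => c
  | babcab => baab
  | acaac

bb->; bc->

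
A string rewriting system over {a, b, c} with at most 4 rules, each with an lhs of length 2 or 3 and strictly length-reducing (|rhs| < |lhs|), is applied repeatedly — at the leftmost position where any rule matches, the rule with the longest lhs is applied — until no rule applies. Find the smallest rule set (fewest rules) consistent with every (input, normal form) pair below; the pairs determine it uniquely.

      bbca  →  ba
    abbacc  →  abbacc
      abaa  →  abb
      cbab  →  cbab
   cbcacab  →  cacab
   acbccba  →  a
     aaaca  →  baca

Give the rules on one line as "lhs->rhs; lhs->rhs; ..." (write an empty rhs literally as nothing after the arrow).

  | bbca => ba
  | abbacc
  | abaa => abb
  | cbab

aa->b; bc->; ccb->ac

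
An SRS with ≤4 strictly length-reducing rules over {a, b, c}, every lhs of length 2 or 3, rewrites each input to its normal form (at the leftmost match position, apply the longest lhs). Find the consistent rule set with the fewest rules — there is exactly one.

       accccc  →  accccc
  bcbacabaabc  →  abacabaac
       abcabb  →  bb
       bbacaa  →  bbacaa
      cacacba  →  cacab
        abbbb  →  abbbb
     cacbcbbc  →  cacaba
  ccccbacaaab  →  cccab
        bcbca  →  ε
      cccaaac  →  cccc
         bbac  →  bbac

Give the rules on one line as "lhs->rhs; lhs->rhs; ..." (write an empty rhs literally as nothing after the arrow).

  | accccc
  | bcbacabaabc => abacabaabc => abacabaac
  | abcabb => aaabb => bb
  | bbacaa

aaa->; aab->aa; bc->a; cba->b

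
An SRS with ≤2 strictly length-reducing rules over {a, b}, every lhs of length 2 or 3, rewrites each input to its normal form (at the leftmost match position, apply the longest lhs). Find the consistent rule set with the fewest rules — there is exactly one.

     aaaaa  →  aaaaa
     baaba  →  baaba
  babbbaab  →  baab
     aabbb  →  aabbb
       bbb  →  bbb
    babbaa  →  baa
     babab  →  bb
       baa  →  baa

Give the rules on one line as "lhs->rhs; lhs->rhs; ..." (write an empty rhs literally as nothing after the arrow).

bab->bb; bba->ba

  | aaaaa
  | baaba
  | babbbaab => bbbbaab => bbbaab => bbaab => baab
  | aabbb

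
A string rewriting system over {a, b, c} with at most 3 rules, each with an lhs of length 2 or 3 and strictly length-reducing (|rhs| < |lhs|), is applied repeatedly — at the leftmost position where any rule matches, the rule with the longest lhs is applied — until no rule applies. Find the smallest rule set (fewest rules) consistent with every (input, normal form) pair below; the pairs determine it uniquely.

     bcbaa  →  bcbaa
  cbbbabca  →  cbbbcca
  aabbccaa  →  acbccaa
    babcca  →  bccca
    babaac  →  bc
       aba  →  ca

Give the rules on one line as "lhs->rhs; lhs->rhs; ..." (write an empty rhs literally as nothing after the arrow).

  | bcbaa
  | cbbbabca => cbbbcca
  | aabbccaa => acbccaa
  | babcca => bccca

aac->; ab->c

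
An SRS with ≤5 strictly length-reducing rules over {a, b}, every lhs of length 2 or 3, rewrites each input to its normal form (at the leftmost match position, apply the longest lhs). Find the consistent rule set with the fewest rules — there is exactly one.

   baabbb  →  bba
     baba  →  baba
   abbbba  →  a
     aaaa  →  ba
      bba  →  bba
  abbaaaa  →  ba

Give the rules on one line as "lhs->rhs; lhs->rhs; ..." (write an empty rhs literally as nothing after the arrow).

aa->a; aaa->b; aab->ba; abb->a

  | baabbb => bbabb => bba
  | baba
  | abbbba => abba => aa => a
  | aaaa => ba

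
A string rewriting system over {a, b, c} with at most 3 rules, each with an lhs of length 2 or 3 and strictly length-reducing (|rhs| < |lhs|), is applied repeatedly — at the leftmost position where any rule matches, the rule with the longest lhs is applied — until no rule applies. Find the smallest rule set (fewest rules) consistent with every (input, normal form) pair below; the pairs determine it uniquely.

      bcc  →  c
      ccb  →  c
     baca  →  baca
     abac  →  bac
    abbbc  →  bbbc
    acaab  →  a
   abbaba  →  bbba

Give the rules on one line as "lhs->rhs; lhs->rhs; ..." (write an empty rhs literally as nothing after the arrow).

  | bcc => c
  | ccb => c
  | baca
  | abac => bac

ab->b; bcc->c; cb->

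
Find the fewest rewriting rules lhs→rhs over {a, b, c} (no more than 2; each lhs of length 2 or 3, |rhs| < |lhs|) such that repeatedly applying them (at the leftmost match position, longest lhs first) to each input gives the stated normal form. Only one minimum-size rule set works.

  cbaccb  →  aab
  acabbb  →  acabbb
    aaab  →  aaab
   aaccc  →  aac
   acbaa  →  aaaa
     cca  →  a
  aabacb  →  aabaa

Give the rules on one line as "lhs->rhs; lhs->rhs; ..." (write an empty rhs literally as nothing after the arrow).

cb->a; cc->

  | cbaccb => aaccb => aab
  | acabbb
  | aaab
  | aaccc => aac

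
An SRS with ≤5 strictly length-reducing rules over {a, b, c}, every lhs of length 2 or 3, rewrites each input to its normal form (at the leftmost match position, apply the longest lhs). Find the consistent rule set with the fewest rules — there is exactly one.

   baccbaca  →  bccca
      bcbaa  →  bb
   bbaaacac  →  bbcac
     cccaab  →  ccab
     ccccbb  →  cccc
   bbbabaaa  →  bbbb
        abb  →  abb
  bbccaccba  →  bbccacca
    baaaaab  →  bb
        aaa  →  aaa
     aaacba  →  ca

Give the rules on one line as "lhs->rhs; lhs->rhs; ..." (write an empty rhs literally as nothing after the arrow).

aca->ca; ba->b; caa->ba; cb->c

  | baccbaca => bccbaca => bccaca => bccca
  | bcbaa => bcaa => bba => bb
  | bbaaacac => bbaacac => bbacac => bbcac
  | cccaab => ccbab => ccab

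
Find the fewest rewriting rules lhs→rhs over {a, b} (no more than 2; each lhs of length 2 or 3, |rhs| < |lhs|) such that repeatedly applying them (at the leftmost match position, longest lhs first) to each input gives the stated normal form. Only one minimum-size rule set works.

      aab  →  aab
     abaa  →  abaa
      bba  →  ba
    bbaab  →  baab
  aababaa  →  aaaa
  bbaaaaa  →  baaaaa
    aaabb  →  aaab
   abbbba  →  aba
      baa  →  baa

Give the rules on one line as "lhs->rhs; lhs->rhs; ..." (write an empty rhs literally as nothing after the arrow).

  | aab
  | abaa
  | bba => ba
  | bbaab => baab

bab->; bb->b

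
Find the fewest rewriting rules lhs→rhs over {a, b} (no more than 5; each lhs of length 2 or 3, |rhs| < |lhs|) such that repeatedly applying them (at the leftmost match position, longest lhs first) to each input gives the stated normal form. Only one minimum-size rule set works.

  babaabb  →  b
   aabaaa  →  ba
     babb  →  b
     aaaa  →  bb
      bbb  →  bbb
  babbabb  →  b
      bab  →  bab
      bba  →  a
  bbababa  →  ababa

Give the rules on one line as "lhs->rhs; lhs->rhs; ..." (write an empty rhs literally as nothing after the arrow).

  | babaabb => babb => b
  | aabaaa => aaa => ba
  | babb => b
  | aaaa => baa => bb

aa->b; aab->; abb->; bba->a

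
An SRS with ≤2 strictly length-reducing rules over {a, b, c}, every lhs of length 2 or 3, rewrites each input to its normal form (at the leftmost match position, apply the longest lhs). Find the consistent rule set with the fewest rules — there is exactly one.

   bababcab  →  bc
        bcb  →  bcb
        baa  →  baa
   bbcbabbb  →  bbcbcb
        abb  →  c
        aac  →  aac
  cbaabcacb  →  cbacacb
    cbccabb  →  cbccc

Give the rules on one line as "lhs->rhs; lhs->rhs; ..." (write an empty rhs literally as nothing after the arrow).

ab->; abb->c

  | bababcab => babcab => bcab => bc
  | bcb
  | baa
  | bbcbabbb => bbcbcb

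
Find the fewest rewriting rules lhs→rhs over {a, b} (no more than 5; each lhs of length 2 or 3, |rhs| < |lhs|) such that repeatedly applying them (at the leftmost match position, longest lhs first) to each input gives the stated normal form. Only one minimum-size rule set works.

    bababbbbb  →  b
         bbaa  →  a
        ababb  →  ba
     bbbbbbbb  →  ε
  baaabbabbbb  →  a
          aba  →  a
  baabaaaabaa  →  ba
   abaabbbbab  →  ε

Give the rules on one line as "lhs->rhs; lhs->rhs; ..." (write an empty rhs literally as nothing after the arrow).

aa->a; ab->; abb->ba; bb->

  | bababbbbb => babbbbb => bbabbb => abbb => bab => b
  | bbaa => aa => a
  | ababb => abb => ba
  | bbbbbbbb => bbbbbb => bbbb => bb => ε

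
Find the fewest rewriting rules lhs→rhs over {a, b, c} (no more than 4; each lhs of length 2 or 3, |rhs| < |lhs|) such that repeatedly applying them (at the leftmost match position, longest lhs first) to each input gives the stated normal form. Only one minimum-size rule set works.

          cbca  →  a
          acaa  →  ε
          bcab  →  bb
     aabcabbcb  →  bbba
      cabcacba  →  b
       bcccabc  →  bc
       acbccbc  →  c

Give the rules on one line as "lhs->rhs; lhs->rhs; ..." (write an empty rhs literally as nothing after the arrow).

aa->; ca->; cb->a

  | cbca => aca => a
  | acaa => aa => ε
  | bcab => bb
  | aabcabbcb => bcabbcb => bbbcb => bbba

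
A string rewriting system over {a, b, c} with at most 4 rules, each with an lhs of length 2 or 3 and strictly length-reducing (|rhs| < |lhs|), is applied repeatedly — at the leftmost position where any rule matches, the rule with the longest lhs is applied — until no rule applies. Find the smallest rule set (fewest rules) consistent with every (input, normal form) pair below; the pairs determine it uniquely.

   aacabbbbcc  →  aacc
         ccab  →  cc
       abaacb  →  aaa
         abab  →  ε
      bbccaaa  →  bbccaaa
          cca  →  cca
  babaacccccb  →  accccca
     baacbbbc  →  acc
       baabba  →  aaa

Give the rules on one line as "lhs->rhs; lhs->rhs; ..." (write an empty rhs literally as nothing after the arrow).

  | aacabbbbcc => aacbbbcc => aaabcc => aacc
  | ccab => cc
  | abaacb => aacb => aaa
  | abab => ab => ε

ab->; baa->ac; cb->a; cbb->a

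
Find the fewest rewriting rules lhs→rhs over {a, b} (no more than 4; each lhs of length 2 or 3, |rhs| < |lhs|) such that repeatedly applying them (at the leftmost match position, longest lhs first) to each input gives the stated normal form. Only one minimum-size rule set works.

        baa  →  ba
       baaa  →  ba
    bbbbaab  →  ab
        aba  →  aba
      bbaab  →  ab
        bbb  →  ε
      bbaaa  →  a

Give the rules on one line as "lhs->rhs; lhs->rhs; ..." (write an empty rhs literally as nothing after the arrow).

aa->a; bb->; bbb->bb

  | baa => ba
  | baaa => baa => ba
  | bbbbaab => bbbaab => bbaab => aab => ab
  | aba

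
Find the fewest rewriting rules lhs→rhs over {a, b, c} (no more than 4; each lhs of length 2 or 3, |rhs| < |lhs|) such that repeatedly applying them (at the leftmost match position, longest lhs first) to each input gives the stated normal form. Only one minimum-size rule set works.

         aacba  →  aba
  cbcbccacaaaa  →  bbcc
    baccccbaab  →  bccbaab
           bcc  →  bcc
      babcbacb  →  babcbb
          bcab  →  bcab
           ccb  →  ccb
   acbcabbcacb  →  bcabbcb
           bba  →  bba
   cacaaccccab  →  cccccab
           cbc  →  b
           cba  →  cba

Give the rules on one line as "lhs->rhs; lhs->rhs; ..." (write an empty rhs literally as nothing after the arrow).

ac->; acc->; caa->c; cbc->b

  | aacba => aba
  | cbcbccacaaaa => bbccacaaaa => bbccaaaa => bbccaa => bbcc
  | baccccbaab => bccbaab
  | bcc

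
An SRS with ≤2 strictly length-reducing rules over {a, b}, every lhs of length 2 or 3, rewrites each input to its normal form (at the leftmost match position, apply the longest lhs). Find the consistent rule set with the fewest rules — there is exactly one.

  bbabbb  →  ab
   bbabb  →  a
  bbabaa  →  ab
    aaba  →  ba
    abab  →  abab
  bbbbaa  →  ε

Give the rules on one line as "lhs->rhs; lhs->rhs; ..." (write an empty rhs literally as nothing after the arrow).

  | bbabbb => abbb => ab
  | bbabb => abb => a
  | bbabaa => abaa => ab
  | aaba => ba

aa->; bb->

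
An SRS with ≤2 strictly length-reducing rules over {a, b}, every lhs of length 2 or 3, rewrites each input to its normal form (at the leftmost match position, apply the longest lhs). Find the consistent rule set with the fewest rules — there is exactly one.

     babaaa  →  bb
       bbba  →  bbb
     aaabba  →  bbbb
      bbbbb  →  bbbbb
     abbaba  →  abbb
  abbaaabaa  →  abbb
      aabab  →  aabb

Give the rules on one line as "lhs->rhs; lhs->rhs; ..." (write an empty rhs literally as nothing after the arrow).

  | babaaa => bbaaa => bbaa => bba => bb
  | bbba => bbb
  | aaabba => bbbba => bbbb
  | bbbbb

aaa->bb; ba->b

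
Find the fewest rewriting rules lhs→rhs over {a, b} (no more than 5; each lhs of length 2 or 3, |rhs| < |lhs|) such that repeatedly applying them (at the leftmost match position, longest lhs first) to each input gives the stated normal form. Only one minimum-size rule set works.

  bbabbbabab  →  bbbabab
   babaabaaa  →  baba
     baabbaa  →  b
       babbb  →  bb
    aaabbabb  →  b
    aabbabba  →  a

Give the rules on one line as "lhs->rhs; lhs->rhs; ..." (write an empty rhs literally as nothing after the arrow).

  | bbabbbabab => bbbabab
  | babaabaaa => bababaaa => bababba => baba
  | baabbaa => babbaa => baa => b
  | babbb => bb

aa->; aaa->ba; aab->ab; abb->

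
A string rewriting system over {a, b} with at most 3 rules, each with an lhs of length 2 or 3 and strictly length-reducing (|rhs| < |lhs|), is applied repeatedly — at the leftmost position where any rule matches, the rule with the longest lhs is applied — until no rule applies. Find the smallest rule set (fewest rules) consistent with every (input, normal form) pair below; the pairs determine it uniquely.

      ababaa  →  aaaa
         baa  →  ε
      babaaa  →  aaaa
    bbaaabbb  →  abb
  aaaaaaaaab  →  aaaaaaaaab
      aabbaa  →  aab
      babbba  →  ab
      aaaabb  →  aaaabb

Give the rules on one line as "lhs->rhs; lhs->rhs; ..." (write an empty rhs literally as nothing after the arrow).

  | ababaa => aaaa
  | baa => ε
  | babaaa => aaaa
  | bbaaabbb => babbb => abb

ba->; baa->; bab->a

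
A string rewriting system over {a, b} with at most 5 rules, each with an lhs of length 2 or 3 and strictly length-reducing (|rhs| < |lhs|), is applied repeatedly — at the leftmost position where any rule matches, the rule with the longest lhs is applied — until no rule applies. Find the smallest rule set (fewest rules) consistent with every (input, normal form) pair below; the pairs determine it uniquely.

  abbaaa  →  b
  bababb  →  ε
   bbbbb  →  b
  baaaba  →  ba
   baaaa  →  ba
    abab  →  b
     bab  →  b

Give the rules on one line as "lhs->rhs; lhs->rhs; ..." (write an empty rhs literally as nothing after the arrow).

  | abbaaa => bbaaa => baaa => b
  | bababb => bbabb => babb => bbb => ε
  | bbbbb => bb => b
  | baaaba => bba => ba

aaa->; ab->b; bb->b; bbb->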